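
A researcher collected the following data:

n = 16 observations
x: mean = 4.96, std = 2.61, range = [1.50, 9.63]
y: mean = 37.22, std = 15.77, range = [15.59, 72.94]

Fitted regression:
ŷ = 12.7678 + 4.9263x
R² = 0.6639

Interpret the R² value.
About 66.39% of the variability in y is accounted for by the regression on x (R² = 0.6639) — a moderate linear fit.

The coefficient of determination R² is the fraction of the total variation in y that the fitted line accounts for.

Here R² = 0.6639:
- Explained: 66.39% of the variation in y
- Unexplained (residual): 100% − 66.39% = 33.61%
- Rule of thumb (below 0.3 weak; 0.3 to below 0.7 moderate; 0.7 and above strong) → moderate

Calculation: R² = 1 − (SS_res / SS_tot), where SS_res is the sum of squared residuals and SS_tot the total sum of squares.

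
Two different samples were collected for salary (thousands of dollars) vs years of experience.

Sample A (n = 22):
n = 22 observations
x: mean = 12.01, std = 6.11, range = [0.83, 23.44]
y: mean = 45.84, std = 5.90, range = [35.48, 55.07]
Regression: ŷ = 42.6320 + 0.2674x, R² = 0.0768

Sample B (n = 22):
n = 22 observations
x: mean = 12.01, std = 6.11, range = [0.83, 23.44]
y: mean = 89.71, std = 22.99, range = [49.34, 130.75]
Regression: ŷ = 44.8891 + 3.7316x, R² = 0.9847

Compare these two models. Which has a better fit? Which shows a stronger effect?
Model B has the better fit (R² = 0.9847 vs 0.0768). Model B shows the stronger effect (|β₁| = 3.7316 vs 0.2674).

Model Comparison:

Goodness of fit (R²):
- Model A: R² = 0.0768 → 7.68% of variance in salary explained
- Model B: R² = 0.9847 → 98.47% of variance in salary explained
- 0.9847 > 0.0768 → Model B has the better fit

Which has the larger per-year effect? (|β₁|)
- Model A: β₁ = 0.2674 → predicted salary rises 0.2674 thousand dollars per additional year of experience
- Model B: β₁ = 3.7316 → predicted salary rises 3.7316 thousand dollars per additional year of experience
- |0.2674| < |3.7316| → Model B shows the stronger marginal effect

Notes:
- R² measures how tightly points cluster around the line; β₁ measures how steep the line is — they answer different questions.
- A better fit (higher R²) doesn't necessarily mean a more important relationship.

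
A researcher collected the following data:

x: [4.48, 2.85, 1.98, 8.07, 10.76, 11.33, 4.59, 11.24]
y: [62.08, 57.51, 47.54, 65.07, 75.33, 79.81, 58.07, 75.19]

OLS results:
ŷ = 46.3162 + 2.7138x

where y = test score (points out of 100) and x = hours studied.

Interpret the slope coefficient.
For each additional hour of study time, predicted test score increases by approximately 2.7138 points.

The slope coefficient β₁ = 2.7138 represents the marginal effect of study time on test score.

Interpretation:
- Study time up by 1 hour → predicted test score increases by 2.7138 points
- The effect is assumed constant over the observed range of x (linearity)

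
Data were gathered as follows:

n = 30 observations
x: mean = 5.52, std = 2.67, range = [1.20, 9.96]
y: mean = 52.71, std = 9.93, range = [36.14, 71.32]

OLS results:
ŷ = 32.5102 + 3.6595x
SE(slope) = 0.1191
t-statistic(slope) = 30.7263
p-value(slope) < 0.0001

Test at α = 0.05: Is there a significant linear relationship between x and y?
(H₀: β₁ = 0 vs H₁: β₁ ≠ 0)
p-value < 0.0001 < α = 0.05, so we reject H₀. The relationship is significant.

Hypothesis test for the slope coefficient:

H₀: β₁ = 0 (no linear relationship)
H₁: β₁ ≠ 0 (linear relationship exists)

Test statistic: t = β̂₁ / SE(β̂₁) = 3.6595 / 0.1191 = 30.7263

p < 0.0001: how often a slope estimate this far from 0 (in SE units) would arise by chance if β₁ were truly 0.

Decision rule: reject H₀ if p-value < α.
p-value < 0.0001 < α = 0.05 → reject H₀.

There is sufficient evidence at the 5% significance level to conclude that a linear relationship exists between x and y.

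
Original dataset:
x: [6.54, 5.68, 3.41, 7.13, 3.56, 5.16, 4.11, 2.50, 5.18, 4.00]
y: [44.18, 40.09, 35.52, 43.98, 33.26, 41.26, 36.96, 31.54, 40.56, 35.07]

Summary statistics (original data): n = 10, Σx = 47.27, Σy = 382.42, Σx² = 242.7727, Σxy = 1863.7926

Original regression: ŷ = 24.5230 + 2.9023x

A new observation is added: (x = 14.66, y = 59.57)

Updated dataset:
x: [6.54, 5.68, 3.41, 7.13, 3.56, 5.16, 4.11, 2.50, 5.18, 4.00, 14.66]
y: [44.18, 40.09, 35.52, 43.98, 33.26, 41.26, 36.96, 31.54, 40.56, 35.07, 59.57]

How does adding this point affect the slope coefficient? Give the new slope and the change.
The slope changes from 2.9023 to 2.2810 (change of -0.6213, or -21.4%).

The new point has HIGH LEVERAGE: x = 14.66 is far from the original mean x̄ = 47.27/10 ≈ 4.73 (original range [2.50, 7.13]).

Step 1: Update the sums with the new point (n goes from 10 to 11)
Σx  = 47.27 + 14.66 = 61.93
Σy  = 382.42 + 59.57 = 441.99
Σx² = 242.7727 + 14.66² = 242.7727 + 214.9156 = 457.6883
Σxy = 1863.7926 + 14.66×59.57 = 1863.7926 + 873.2962 = 2737.0888

Step 2: Recompute the slope with b₁ = (nΣxy − ΣxΣy) / (nΣx² − (Σx)²)
Numerator   = 11×2737.0888 − 61.93×441.99 = 30107.9768 − 27372.4407 = 2735.5361
Denominator = 11×457.6883 − 61.93² = 5034.5713 − 3835.3249 = 1199.2464
b₁(new) = 2735.5361 / 1199.2464 = 2.2810

(Same formula on the original sums: (10×1863.7926 − 47.27×382.42) / (10×242.7727 − 47.27²) = 560.9326 / 193.2741 = 2.9023, matching the given fit.)

Step 3: Change in slope
Δβ₁ = 2.2810 − 2.9023 = -0.6213
Relative change = -0.6213 / 2.9023 × 100% = -21.4%
→ the slope decreases when the point is added.

Because the point sits below the extension of the original line at a high-leverage x, it tilts the fit down.
In practice: examine leverage (hᵢ) and Cook's distance rather than deleting it automatically; check such a point for data-entry or measurement error.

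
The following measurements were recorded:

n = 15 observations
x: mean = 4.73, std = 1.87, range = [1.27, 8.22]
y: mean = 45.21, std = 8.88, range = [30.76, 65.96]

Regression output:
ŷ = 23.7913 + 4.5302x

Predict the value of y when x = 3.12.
ŷ = 37.9255

Plug x = 3.12 into the fitted line:

ŷ = 23.7913 + 4.5302 × 3.12
ŷ = 23.7913 + 14.1342
ŷ = 37.9255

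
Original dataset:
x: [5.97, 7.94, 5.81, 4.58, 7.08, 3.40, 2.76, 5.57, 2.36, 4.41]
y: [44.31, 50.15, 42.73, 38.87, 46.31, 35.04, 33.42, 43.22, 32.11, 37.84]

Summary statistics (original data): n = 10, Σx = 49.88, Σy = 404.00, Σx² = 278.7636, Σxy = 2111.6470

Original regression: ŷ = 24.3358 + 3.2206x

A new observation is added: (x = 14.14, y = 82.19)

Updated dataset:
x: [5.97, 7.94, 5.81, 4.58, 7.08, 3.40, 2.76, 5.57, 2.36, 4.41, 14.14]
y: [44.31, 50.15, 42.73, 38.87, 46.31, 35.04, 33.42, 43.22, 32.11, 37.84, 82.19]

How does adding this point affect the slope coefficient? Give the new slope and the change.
The slope changes from 3.2206 to 4.1862 (change of +0.9656, or +30.0%).

x = 14.14 lies well outside the original x-range [2.36, 7.94] (x̄ ≈ 4.99), so this observation has high leverage and can move the slope substantially.

Step 1: Update the sums with the new point (n goes from 10 to 11)
Σx  = 49.88 + 14.14 = 64.02
Σy  = 404.00 + 82.19 = 486.19
Σx² = 278.7636 + 14.14² = 278.7636 + 199.9396 = 478.7032
Σxy = 2111.6470 + 14.14×82.19 = 2111.6470 + 1162.1666 = 3273.8136

Step 2: Recompute the slope with b₁ = (nΣxy − ΣxΣy) / (nΣx² − (Σx)²)
Numerator   = 11×3273.8136 − 64.02×486.19 = 36011.9496 − 31125.8838 = 4886.0658
Denominator = 11×478.7032 − 64.02² = 5265.7352 − 4098.5604 = 1167.1748
b₁(new) = 4886.0658 / 1167.1748 = 4.1862

(Same formula on the original sums: (10×2111.6470 − 49.88×404.00) / (10×278.7636 − 49.88²) = 964.9500 / 299.6216 = 3.2206, matching the given fit.)

Step 3: Change in slope
Δβ₁ = 4.1862 − 3.2206 = +0.9656
Relative change = +0.9656 / 3.2206 × 100% = +30.0%
→ the slope increases when the point is added.

Because the point sits above the extension of the original line at a high-leverage x, it tilts the fit up.
In practice: check such a point for data-entry or measurement error.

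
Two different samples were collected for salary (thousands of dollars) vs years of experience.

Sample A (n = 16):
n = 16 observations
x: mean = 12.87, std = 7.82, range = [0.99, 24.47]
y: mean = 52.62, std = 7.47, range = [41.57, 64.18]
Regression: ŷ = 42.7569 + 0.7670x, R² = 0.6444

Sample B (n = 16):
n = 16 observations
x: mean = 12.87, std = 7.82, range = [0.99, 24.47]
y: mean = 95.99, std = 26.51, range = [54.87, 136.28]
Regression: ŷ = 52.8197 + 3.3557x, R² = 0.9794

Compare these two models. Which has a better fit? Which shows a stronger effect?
Model B has the better fit (R² = 0.9794 vs 0.6444). Model B shows the stronger effect (|β₁| = 3.3557 vs 0.7670).

Model Comparison:

Which explains more variance? (R²)
- Model A: R² = 0.6444 → 64.44% of variance in salary explained
- Model B: R² = 0.9794 → 97.94% of variance in salary explained
- 0.9794 > 0.6444 → Model B has the better fit

Effect size (slope magnitude):
- Model A: β₁ = 0.7670 → predicted salary rises 0.7670 thousand dollars per additional year of experience
- Model B: β₁ = 3.3557 → predicted salary rises 3.3557 thousand dollars per additional year of experience
- |0.7670| < |3.3557| → Model B shows the stronger marginal effect

Note: A steeper slope doesn't make a better model if the scatter around the line is large.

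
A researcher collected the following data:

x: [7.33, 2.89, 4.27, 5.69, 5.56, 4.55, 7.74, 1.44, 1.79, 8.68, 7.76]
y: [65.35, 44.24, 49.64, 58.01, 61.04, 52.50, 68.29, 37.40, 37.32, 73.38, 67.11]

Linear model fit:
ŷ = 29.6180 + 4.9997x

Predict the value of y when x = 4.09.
ŷ = 50.0668

x = 4.09 lies inside the observed range [1.44, 8.68], so the fitted equation applies directly:

ŷ = 29.6180 + 4.9997 × 4.09
ŷ = 29.6180 + 20.4488
ŷ = 50.0668

This is a point prediction; actual observations scatter around it by roughly the residual standard deviation.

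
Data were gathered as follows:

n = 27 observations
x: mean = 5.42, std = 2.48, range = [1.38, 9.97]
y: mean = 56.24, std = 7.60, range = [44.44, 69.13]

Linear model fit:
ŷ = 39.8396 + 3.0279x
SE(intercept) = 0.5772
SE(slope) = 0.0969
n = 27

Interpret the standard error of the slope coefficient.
SE(slope) = 0.0969 measures the uncertainty in the estimated slope. The coefficient is estimated precisely (SE/|β̂₁| = 3.2%).

What SE measures:
- The standard error quantifies the sampling variability of the coefficient estimate
- It is the estimated standard deviation of β̂₁ across hypothetical repeated samples of the same size
- Smaller SE → more precise estimate

Relative precision:
- SE / |β̂₁| = 0.0969 / 3.0279 = 3.2%
- Rule of thumb (under 20%: precise; 20% to under 50%: moderately precise; 50% or more: imprecise) → precise

Link to the t-test: t = β̂₁ / SE(β̂₁) = 3.0279 / 0.0969 = 31.2477, the statistic for H₀: β₁ = 0.

What drives SE(β̂₁): larger n (here n = 27) → smaller SE.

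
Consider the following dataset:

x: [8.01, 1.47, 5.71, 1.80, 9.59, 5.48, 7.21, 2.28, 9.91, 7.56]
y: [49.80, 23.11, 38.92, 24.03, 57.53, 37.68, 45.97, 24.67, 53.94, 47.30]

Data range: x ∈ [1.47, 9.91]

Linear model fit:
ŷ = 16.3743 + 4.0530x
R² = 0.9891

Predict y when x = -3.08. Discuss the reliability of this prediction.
ŷ = 3.8911, but this is extrapolation (below the data range [1.47, 9.91]) and may be unreliable.

Prediction calculation:
ŷ = 16.3743 + 4.0530 × (-3.08)
ŷ = 3.8911

Reliability:
- Data range: x ∈ [1.47, 9.91]
- Prediction point: x = -3.08 is 4.55 units below the observed range → this is EXTRAPOLATION, not interpolation

Why that matters here:
- The standard error of prediction grows with (x − x̄)², and x = -3.08 is far from x̄ = 5.90
- R² describes fit only over the sampled x values; it says nothing about behaviour beyond them
- There are no observations near this x to validate the fitted line there

A defensible statement: 'if the linear trend continued to x = -3.08, y would be about 3.8911' — the premise is untested.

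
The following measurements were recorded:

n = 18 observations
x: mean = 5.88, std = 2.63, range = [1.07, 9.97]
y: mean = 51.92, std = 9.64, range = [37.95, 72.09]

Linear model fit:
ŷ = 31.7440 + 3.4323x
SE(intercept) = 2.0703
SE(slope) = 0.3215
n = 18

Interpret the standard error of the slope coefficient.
The slope 3.4323 is pinned down to within about ±0.3215 (one SE) by these data — relative uncertainty 9.4%, i.e. precise.

SE(β̂₁) = s / √Sxx, where s is the residual standard deviation and Sxx = Σ(x − x̄)². It is the yardstick for how far β̂₁ = 3.4323 could plausibly be from the true slope.

Relative precision:
- SE / |β̂₁| = 0.3215 / 3.4323 = 9.4%
- Rule of thumb (under 20%: precise; 20% to under 50%: moderately precise; 50% or more: imprecise) → precise

Link to interval estimation: a confidence interval for β₁ is β̂₁ ± t* × 0.3215, so SE sets the half-width per unit of t*.

What drives SE(β̂₁): more residual scatter → larger SE.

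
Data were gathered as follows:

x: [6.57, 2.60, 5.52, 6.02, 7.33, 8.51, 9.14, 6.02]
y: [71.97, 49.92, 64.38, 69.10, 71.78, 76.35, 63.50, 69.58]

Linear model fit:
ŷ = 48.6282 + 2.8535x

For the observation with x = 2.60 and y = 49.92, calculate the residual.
Residual = -6.1273

The residual is the difference between the actual value and the predicted value:

Residual = y - ŷ

Step 1: Calculate predicted value
ŷ = 48.6282 + 2.8535 × 2.60
ŷ = 56.0473

Step 2: Calculate residual
Residual = 49.92 - 56.0473
Residual = -6.1273

Sign check: y < ŷ, so the point is below the line and the fit overestimates here.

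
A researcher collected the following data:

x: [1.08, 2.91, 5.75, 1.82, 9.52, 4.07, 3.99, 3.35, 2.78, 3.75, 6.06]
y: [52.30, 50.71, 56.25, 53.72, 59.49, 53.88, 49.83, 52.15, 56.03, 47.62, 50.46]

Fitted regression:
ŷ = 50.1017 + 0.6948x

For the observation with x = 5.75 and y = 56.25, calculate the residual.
Residual = 2.1532

The residual is the difference between the actual value and the predicted value:

Residual = y - ŷ

Step 1: Calculate predicted value
ŷ = 50.1017 + 0.6948 × 5.75
ŷ = 54.0968

Step 2: Calculate residual
Residual = 56.25 - 54.0968
Residual = 2.1532

Interpretation: the model underestimates the actual value by 2.1532 at this point (positive residual → observation lies above the fitted line).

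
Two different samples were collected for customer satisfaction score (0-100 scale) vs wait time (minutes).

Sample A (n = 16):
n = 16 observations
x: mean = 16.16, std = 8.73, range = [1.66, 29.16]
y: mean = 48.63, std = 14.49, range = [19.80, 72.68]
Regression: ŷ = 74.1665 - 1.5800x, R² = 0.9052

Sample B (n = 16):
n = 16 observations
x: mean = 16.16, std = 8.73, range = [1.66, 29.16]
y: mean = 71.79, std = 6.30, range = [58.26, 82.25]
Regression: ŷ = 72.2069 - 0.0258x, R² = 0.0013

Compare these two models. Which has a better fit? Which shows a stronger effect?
Model A has the better fit (R² = 0.9052 vs 0.0013). Model A shows the stronger effect (|β₁| = 1.5800 vs 0.0258).

Model Comparison:

Goodness of fit (R²):
- Model A: R² = 0.9052 → 90.52% of variance in satisfaction score explained
- Model B: R² = 0.0013 → 0.13% of variance in satisfaction score explained
- 0.9052 > 0.0013 → Model A has the better fit

Strength of effect — compare |β₁|:
- Model A: β₁ = -1.5800 → predicted satisfaction score falls 1.5800 points per additional minute of wait time
- Model B: β₁ = -0.0258 → predicted satisfaction score falls 0.0258 points per additional minute of wait time
- |-1.5800| > |-0.0258| → Model A shows the stronger marginal effect

Note: The two samples could reflect different populations, time periods, or measurement quality.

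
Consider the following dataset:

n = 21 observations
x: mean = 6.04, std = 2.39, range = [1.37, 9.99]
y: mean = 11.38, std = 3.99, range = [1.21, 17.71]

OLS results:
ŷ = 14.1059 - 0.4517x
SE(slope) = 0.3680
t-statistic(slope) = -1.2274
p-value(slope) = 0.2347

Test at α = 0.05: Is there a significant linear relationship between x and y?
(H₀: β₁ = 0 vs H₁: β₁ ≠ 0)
Since p-value = 0.2347 ≥ α = 0.05, fail to reject H₀ — the slope is not significantly different from 0.

Hypothesis test for the slope coefficient:

H₀: β₁ = 0 (no linear relationship)
H₁: β₁ ≠ 0 (linear relationship exists)

Test statistic: t = β̂₁ / SE(β̂₁) = -0.4517 / 0.3680 = -1.2274

p = 0.2347: how often a slope estimate this far from 0 (in SE units) would arise by chance if β₁ were truly 0.

Decision rule: reject H₀ if p-value < α.
p-value = 0.2347 ≥ α = 0.05 → fail to reject H₀.

There is not sufficient evidence at the 5% significance level to conclude that a linear relationship exists between x and y.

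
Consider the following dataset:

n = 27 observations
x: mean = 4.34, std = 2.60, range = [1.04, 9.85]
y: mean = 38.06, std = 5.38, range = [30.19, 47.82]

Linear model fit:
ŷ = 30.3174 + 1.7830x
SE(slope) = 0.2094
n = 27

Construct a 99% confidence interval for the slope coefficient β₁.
The 99% CI for β₁ is (1.1993, 2.3667)

Confidence interval for the slope:

The 99% CI for β₁ is: β̂₁ ± t*(α/2, n-2) × SE(β̂₁)

Step 1: Find critical t-value
- Confidence level = 0.99
- Degrees of freedom = n - 2 = 27 - 2 = 25
- t*(α/2, 25) = 2.7874

Step 2: Calculate margin of error
Margin = 2.7874 × 0.2094 = 0.5837

Step 3: Construct interval
CI = 1.7830 ± 0.5837
CI = (1.1993, 2.3667)

Interpretation: We are 99% confident that the true slope β₁ lies between 1.1993 and 2.3667.
Since 0 is outside the interval, a two-sided test at α = 0.01 would reject H₀: β₁ = 0.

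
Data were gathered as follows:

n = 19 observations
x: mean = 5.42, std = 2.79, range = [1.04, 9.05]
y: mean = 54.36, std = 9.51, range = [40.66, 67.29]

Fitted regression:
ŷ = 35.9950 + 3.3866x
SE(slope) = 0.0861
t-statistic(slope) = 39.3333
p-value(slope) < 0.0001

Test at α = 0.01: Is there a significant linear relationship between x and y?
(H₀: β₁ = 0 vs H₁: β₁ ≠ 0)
Since p-value < 0.0001 < α = 0.01, reject H₀ — the slope is significantly different from 0.

Hypothesis test for the slope coefficient:

H₀: β₁ = 0 (no linear relationship)
H₁: β₁ ≠ 0 (linear relationship exists)

Test statistic: t = β̂₁ / SE(β̂₁) = 3.3866 / 0.0861 = 39.3333

p < 0.0001: how often a slope estimate this far from 0 (in SE units) would arise by chance if β₁ were truly 0.

Decision rule: reject H₀ if p-value < α.
p-value < 0.0001 < α = 0.01 → reject H₀.

At α = 0.01 the data do provide convincing evidence of a nonzero slope.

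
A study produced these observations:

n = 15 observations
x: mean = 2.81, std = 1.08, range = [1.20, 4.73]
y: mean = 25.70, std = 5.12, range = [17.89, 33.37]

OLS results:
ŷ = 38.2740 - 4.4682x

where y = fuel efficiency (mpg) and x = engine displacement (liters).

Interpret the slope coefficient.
An increase of one liter in engine displacement is associated with a 4.4682 mpg decrease in predicted fuel efficiency.

The slope β₁ = -4.4682 gives the rate at which the fitted fuel efficiency changes with engine displacement.

Interpretation:
- Engine displacement up by 1 liter → predicted fuel efficiency decreases by 4.4682 mpg
- The effect is assumed constant over the observed range of x (linearity)
- The slope describes association in these data, not necessarily a causal effect

The intercept β₀ = 38.2740 is the predicted fuel efficiency when engine displacement = 0; since the smallest observed x is 1.20, this is an extrapolation and mainly anchors the line.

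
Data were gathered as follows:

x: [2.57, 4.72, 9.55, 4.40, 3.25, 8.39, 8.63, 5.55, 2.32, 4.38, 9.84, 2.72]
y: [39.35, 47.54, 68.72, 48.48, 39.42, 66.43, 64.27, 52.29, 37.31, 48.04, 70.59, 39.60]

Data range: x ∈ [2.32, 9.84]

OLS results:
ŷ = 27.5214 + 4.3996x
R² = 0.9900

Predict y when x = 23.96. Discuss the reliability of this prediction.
ŷ = 132.9358, but this is extrapolation (above the data range [2.32, 9.84]) and may be unreliable.

Prediction calculation:
ŷ = 27.5214 + 4.3996 × 23.96
ŷ = 132.9358

Reliability:
- Data range: x ∈ [2.32, 9.84]
- Prediction point: x = 23.96 is 14.12 units above the observed range → this is EXTRAPOLATION, not interpolation

Why that matters here:
- Real relationships often flatten, saturate, or turn nonlinear at extremes
- There are no observations near this x to validate the fitted line there

A defensible statement: 'if the linear trend continued to x = 23.96, y would be about 132.9358' — the premise is untested.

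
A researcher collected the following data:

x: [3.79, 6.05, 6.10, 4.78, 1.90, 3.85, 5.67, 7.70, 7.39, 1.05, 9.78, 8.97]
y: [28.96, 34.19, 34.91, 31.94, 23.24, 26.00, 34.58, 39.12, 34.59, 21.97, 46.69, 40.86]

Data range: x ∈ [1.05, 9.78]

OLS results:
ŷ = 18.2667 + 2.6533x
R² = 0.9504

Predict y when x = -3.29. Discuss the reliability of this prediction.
The equation gives ŷ = 9.5373; however x = -3.29 is 4.34 units below the observed range, so this extrapolated value should not be trusted.

Prediction calculation:
ŷ = 18.2667 + 2.6533 × (-3.29)
ŷ = 9.5373

Reliability:
- Data range: x ∈ [1.05, 9.78]
- Prediction point: x = -3.29 is 4.34 units below the observed range → this is EXTRAPOLATION, not interpolation

Why that matters here:
- Real relationships often flatten, saturate, or turn nonlinear at extremes
- R² describes fit only over the sampled x values; it says nothing about behaviour beyond them
- The linear relationship may not hold outside the observed range

A defensible statement: 'if the linear trend continued to x = -3.29, y would be about 9.5373' — the premise is untested.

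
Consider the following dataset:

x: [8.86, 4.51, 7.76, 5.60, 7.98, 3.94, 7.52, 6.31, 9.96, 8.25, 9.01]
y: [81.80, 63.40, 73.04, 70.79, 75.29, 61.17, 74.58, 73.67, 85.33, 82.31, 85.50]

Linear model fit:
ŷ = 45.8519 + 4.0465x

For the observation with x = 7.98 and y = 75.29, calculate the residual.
Residual = -2.8530

The residual is the difference between the actual value and the predicted value:

Residual = y - ŷ

Step 1: Calculate predicted value
ŷ = 45.8519 + 4.0465 × 7.98
ŷ = 78.1430

Step 2: Calculate residual
Residual = 75.29 - 78.1430
Residual = -2.8530

Sign check: y < ŷ, so the point is below the line and the fit overestimates here.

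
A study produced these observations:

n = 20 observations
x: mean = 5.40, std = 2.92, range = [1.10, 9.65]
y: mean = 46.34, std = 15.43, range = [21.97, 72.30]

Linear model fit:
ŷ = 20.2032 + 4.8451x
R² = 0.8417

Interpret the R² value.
R² = 0.8417 means 84.17% of the variation in y is explained by the linear relationship with x. This indicates a strong fit.

R² = 1 − SS_res/SS_tot compares the residual scatter to the total scatter of y about its mean.

Here R² = 0.8417:
- Explained: 84.17% of the variation in y
- Unexplained (residual): 100% − 84.17% = 15.83%
- Rule of thumb (below 0.3 weak; 0.3 to below 0.7 moderate; 0.7 and above strong) → strong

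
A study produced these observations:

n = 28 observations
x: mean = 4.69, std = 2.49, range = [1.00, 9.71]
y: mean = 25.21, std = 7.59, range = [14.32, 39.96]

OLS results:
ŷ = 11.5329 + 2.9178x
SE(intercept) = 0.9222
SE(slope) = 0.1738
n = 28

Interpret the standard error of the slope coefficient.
SE(β̂₁) = 0.1738 is the estimated standard deviation of the slope estimate across repeated samples; relative to β̂₁ = 2.9178 that is 6.0%, a precise estimate.

SE(β̂₁) = s / √Sxx, where s is the residual standard deviation and Sxx = Σ(x − x̄)². It is the yardstick for how far β̂₁ = 2.9178 could plausibly be from the true slope.

Relative precision:
- SE / |β̂₁| = 0.1738 / 2.9178 = 6.0%
- Rule of thumb (under 20%: precise; 20% to under 50%: moderately precise; 50% or more: imprecise) → precise

Link to the t-test: t = β̂₁ / SE(β̂₁) = 2.9178 / 0.1738 = 16.7883, the statistic for H₀: β₁ = 0.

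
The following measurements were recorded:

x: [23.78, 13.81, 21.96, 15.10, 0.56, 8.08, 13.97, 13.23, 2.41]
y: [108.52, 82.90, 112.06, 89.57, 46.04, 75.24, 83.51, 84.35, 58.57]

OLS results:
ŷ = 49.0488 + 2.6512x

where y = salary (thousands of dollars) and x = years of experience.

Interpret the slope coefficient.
An increase of one year in experience is associated with a 2.6512 thousand dollars increase in predicted salary.

The slope β₁ = 2.6512 gives the rate at which the fitted salary changes with experience.

Interpretation:
- Experience up by 1 year → predicted salary increases by 2.6512 thousand dollars
- This is a linear approximation: the same per-unit change is assumed across the whole observed x range
- The sign (+) gives the direction; the magnitude 2.6512 gives the size of the effect per year

(β₀ = 49.0488 is the fitted value at x = 0 and is not part of the slope interpretation.)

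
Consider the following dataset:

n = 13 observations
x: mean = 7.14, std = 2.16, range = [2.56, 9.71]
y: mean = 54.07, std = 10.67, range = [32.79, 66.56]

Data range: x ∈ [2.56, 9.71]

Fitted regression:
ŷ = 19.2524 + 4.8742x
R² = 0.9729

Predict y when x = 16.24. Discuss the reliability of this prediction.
ŷ = 98.4094 (extrapolation — x = 16.24 lies outside [2.56, 9.71], so reliability is low).

Prediction calculation:
ŷ = 19.2524 + 4.8742 × 16.24
ŷ = 98.4094

Reliability:
- Data range: x ∈ [2.56, 9.71]
- Prediction point: x = 16.24 is 6.53 units above the observed range → this is EXTRAPOLATION, not interpolation

Why that matters here:
- Real relationships often flatten, saturate, or turn nonlinear at extremes
- The linear relationship may not hold outside the observed range
- There are no observations near this x to validate the fitted line there

Report the number if required, but flag clearly that it is an extrapolation.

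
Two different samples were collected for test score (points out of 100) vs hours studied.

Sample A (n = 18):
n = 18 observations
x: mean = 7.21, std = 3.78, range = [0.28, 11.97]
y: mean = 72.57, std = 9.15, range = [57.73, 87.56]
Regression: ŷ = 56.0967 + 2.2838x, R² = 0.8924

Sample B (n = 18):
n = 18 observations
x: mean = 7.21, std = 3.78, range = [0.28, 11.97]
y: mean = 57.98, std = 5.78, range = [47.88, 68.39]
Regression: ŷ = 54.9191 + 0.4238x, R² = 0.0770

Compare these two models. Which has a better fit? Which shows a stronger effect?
Model A has the better fit (R² = 0.8924 vs 0.0770). Model A shows the stronger effect (|β₁| = 2.2838 vs 0.4238).

Model Comparison:

Goodness of fit (R²):
- Model A: R² = 0.8924 → 89.24% of variance in test score explained
- Model B: R² = 0.0770 → 7.70% of variance in test score explained
- 0.8924 > 0.0770 → Model A has the better fit

Effect size (slope magnitude):
- Model A: β₁ = 2.2838 → predicted test score rises 2.2838 points per additional hour of study time
- Model B: β₁ = 0.4238 → predicted test score rises 0.4238 points per additional hour of study time
- |2.2838| > |0.4238| → Model A shows the stronger marginal effect

Notes:
- R² measures how tightly points cluster around the line; β₁ measures how steep the line is — they answer different questions.
- The two samples could reflect different populations, time periods, or measurement quality.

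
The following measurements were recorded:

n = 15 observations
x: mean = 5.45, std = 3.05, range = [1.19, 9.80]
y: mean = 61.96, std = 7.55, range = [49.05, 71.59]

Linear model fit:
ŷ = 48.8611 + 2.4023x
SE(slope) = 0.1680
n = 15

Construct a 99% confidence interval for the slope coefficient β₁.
The 99% CI for β₁ is (1.8962, 2.9084)

Confidence interval for the slope:

The 99% CI for β₁ is: β̂₁ ± t*(α/2, n-2) × SE(β̂₁)

Step 1: Find critical t-value
- Confidence level = 0.99
- Degrees of freedom = n - 2 = 15 - 2 = 13
- t*(α/2, 13) = 3.0123

Step 2: Calculate margin of error
Margin = 3.0123 × 0.1680 = 0.5061

Step 3: Construct interval
CI = 2.4023 ± 0.5061
CI = (1.8962, 2.9084)

Interpretation: We are 99% confident that the true slope β₁ lies between 1.8962 and 2.9084.
Both endpoints are positive, so the data support a genuinely positive slope at this confidence level.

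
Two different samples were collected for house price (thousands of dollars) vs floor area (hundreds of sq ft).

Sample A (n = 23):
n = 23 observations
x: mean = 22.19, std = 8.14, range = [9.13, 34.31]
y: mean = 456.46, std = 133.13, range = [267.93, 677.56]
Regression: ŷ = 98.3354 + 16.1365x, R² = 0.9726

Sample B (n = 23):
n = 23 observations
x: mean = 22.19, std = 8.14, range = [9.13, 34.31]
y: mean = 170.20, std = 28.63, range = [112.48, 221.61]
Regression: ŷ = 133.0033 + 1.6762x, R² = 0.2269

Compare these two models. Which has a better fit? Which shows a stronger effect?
Model A has the better fit (R² = 0.9726 vs 0.2269). Model A shows the stronger effect (|β₁| = 16.1365 vs 1.6762).

Model Comparison:

Fit — compare R²:
- Model A: R² = 0.9726 → 97.26% of variance in house price explained
- Model B: R² = 0.2269 → 22.69% of variance in house price explained
- 0.9726 > 0.2269 → Model A has the better fit

Effect size (slope magnitude):
- Model A: β₁ = 16.1365 → predicted house price rises 16.1365 thousand dollars per additional hundred sq ft of floor area
- Model B: β₁ = 1.6762 → predicted house price rises 1.6762 thousand dollars per additional hundred sq ft of floor area
- |16.1365| > |1.6762| → Model A shows the stronger marginal effect

Notes:
- A steeper slope doesn't make a better model if the scatter around the line is large.
- R² measures how tightly points cluster around the line; β₁ measures how steep the line is — they answer different questions.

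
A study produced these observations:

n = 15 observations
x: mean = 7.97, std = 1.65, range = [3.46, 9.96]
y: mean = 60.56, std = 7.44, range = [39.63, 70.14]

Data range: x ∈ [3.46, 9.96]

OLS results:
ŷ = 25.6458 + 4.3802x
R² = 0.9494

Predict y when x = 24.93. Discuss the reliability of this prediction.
The equation gives ŷ = 134.8442; however x = 24.93 is 14.97 units above the observed range, so this extrapolated value should not be trusted.

Prediction calculation:
ŷ = 25.6458 + 4.3802 × 24.93
ŷ = 134.8442

Reliability:
- Data range: x ∈ [3.46, 9.96]
- Prediction point: x = 24.93 is 14.97 units above the observed range → this is EXTRAPOLATION, not interpolation

Why that matters here:
- The linear relationship may not hold outside the observed range
- There are no observations near this x to validate the fitted line there

A defensible statement: 'if the linear trend continued to x = 24.93, y would be about 134.8442' — the premise is untested.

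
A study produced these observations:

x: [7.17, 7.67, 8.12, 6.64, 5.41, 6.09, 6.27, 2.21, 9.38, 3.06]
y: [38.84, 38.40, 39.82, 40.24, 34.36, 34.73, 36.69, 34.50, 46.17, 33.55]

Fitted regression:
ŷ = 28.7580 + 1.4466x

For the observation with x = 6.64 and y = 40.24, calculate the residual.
Residual = 1.8766

The residual is the difference between the actual value and the predicted value:

Residual = y - ŷ

Step 1: Calculate predicted value
ŷ = 28.7580 + 1.4466 × 6.64
ŷ = 38.3634

Step 2: Calculate residual
Residual = 40.24 - 38.3634
Residual = 1.8766

Interpretation: the model underestimates the actual value by 1.8766 at this point (positive residual → observation lies above the fitted line).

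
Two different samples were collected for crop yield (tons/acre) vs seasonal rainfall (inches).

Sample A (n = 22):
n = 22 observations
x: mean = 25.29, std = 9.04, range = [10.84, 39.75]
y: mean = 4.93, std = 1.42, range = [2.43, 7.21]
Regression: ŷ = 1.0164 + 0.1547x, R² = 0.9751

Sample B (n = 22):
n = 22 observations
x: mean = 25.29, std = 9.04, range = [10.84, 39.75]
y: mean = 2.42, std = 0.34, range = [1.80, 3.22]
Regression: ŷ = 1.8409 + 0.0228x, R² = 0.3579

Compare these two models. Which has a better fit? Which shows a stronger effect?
Model A has the better fit (R² = 0.9751 vs 0.3579). Model A shows the stronger effect (|β₁| = 0.1547 vs 0.0228).

Model Comparison:

Goodness of fit (R²):
- Model A: R² = 0.9751 → 97.51% of variance in crop yield explained
- Model B: R² = 0.3579 → 35.79% of variance in crop yield explained
- 0.9751 > 0.3579 → Model A has the better fit

Which has the larger per-inch effect? (|β₁|)
- Model A: β₁ = 0.1547 → predicted crop yield rises 0.1547 tons/acre per additional inch of rainfall
- Model B: β₁ = 0.0228 → predicted crop yield rises 0.0228 tons/acre per additional inch of rainfall
- |0.1547| > |0.0228| → Model A shows the stronger marginal effect

Notes:
- R² measures how tightly points cluster around the line; β₁ measures how steep the line is — they answer different questions.
- The two samples could reflect different populations, time periods, or measurement quality.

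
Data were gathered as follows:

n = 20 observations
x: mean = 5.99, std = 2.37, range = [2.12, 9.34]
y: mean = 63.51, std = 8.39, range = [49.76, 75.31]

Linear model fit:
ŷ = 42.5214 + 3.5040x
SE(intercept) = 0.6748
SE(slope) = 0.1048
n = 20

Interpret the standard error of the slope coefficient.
SE(β̂₁) = 0.1048 is the estimated standard deviation of the slope estimate across repeated samples; relative to β̂₁ = 3.5040 that is 3.0%, a precise estimate.

What SE measures:
- The standard error quantifies the sampling variability of the coefficient estimate
- It is the estimated standard deviation of β̂₁ across hypothetical repeated samples of the same size
- Smaller SE → more precise estimate

Relative precision:
- SE / |β̂₁| = 0.1048 / 3.5040 = 3.0%
- Rule of thumb (under 20%: precise; 20% to under 50%: moderately precise; 50% or more: imprecise) → precise

Link to interval estimation: a confidence interval for β₁ is β̂₁ ± t* × 0.1048, so SE sets the half-width per unit of t*.

What drives SE(β̂₁): more residual scatter → larger SE; larger n (here n = 20) → smaller SE; wider spread of x values → smaller SE.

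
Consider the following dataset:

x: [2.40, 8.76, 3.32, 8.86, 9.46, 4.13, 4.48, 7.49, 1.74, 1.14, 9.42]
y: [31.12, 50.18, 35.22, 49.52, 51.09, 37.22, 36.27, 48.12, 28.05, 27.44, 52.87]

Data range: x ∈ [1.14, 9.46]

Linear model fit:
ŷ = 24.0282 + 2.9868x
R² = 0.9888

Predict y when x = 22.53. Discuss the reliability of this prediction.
ŷ = 91.3208 (extrapolation — x = 22.53 lies outside [1.14, 9.46], so reliability is low).

Prediction calculation:
ŷ = 24.0282 + 2.9868 × 22.53
ŷ = 91.3208

Reliability:
- Data range: x ∈ [1.14, 9.46]
- Prediction point: x = 22.53 is 13.07 units above the observed range → this is EXTRAPOLATION, not interpolation

Why that matters here:
- R² describes fit only over the sampled x values; it says nothing about behaviour beyond them
- The standard error of prediction grows with (x − x̄)², and x = 22.53 is far from x̄ = 5.56
- Real relationships often flatten, saturate, or turn nonlinear at extremes

Report the number if required, but flag clearly that it is an extrapolation.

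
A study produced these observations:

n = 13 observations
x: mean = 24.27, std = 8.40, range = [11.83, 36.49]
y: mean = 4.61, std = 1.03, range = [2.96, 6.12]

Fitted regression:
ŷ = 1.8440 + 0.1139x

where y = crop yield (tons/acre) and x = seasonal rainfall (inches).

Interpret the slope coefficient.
An increase of one inch in rainfall is associated with a 0.1139 tons/acre increase in predicted crop yield.

β₁ = 0.1139 is the change in predicted crop yield (tons/acre) per additional inch of rainfall.

Interpretation:
- Rainfall up by 1 inch → predicted crop yield increases by 0.1139 tons/acre
- The effect is assumed constant over the observed range of x (linearity)
- The slope describes association in these data, not necessarily a causal effect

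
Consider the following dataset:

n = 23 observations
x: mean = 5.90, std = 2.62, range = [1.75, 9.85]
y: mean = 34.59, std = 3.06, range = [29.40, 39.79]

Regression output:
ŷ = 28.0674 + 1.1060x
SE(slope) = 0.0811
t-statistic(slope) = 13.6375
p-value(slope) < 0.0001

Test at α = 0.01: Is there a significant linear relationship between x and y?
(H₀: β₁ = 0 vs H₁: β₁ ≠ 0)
p-value < 0.0001 < α = 0.01, so we reject H₀. The relationship is significant.

Hypothesis test for the slope coefficient:

H₀: β₁ = 0 (no linear relationship)
H₁: β₁ ≠ 0 (linear relationship exists)

Test statistic: t = β̂₁ / SE(β̂₁) = 1.1060 / 0.0811 = 13.6375

The p-value (<0.0001) is the probability, under H₀, of a t-statistic at least as extreme as |t| = 13.6375 (two-sided, df = n − 2 = 21).

Decision rule: reject H₀ if p-value < α.
p-value < 0.0001 < α = 0.01 → reject H₀.

Conclusion: the linear association between x and y is significant at the 1% level.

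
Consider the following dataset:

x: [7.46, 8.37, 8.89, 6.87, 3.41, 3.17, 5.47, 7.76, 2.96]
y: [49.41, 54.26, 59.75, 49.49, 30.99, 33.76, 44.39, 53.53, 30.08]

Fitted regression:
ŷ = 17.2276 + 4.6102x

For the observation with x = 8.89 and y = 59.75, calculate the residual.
Residual = 1.5377

The residual is the difference between the actual value and the predicted value:

Residual = y - ŷ

Step 1: Calculate predicted value
ŷ = 17.2276 + 4.6102 × 8.89
ŷ = 58.2123

Step 2: Calculate residual
Residual = 59.75 - 58.2123
Residual = 1.5377

Sign check: y > ŷ, so the point is above the line and the fit underestimates here.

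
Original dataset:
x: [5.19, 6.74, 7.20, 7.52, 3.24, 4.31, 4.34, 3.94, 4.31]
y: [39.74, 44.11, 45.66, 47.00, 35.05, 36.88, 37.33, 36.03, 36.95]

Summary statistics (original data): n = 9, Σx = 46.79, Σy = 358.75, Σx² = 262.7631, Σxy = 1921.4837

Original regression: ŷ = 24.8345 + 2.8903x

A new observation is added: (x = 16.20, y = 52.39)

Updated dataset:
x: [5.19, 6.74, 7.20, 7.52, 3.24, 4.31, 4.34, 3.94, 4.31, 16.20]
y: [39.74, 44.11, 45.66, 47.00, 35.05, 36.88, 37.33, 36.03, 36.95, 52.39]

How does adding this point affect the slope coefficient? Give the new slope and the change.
New slope β₁ = 1.4049 versus 2.8903 before: a change of -1.4854 (-51.4%).

x = 16.20 lies well outside the original x-range [3.24, 7.52] (x̄ ≈ 5.20), so this observation has high leverage and can move the slope substantially.

Step 1: Update the sums with the new point (n goes from 9 to 10)
Σx  = 46.79 + 16.20 = 62.99
Σy  = 358.75 + 52.39 = 411.14
Σx² = 262.7631 + 16.20² = 262.7631 + 262.4400 = 525.2031
Σxy = 1921.4837 + 16.20×52.39 = 1921.4837 + 848.7180 = 2770.2017

Step 2: Recompute the slope with b₁ = (nΣxy − ΣxΣy) / (nΣx² − (Σx)²)
Numerator   = 10×2770.2017 − 62.99×411.14 = 27702.0170 − 25897.7086 = 1804.3084
Denominator = 10×525.2031 − 62.99² = 5252.0310 − 3967.7401 = 1284.2909
b₁(new) = 1804.3084 / 1284.2909 = 1.4049

(Same formula on the original sums: (9×1921.4837 − 46.79×358.75) / (9×262.7631 − 46.79²) = 507.4408 / 175.5638 = 2.8903, matching the given fit.)

Step 3: Change in slope
Δβ₁ = 1.4049 − 2.8903 = -1.4854
Relative change = -1.4854 / 2.8903 × 100% = -51.4%
→ the slope decreases when the point is added.

Because the point sits below the extension of the original line at a high-leverage x, it tilts the fit down.
In practice: refit with and without it and report both if conclusions differ.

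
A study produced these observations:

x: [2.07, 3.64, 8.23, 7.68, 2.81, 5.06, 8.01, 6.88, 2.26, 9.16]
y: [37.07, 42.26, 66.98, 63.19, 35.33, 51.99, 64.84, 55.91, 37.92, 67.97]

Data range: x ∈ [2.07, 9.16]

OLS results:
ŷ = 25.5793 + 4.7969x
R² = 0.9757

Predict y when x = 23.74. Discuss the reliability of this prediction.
ŷ = 139.4577, but this is extrapolation (above the data range [2.07, 9.16]) and may be unreliable.

Prediction calculation:
ŷ = 25.5793 + 4.7969 × 23.74
ŷ = 139.4577

Reliability:
- Data range: x ∈ [2.07, 9.16]
- Prediction point: x = 23.74 is 14.58 units above the observed range → this is EXTRAPOLATION, not interpolation

Why that matters here:
- The standard error of prediction grows with (x − x̄)², and x = 23.74 is far from x̄ = 5.58
- There are no observations near this x to validate the fitted line there

Report the number if required, but flag clearly that it is an extrapolation.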